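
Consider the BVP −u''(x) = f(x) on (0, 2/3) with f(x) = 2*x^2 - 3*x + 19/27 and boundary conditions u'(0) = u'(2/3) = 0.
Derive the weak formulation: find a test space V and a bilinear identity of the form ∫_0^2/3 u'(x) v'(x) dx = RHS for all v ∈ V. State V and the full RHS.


V = H^1(0, 2/3) (no boundary constraint on v; u is determined up to an additive constant); weak form: ∫_0^2/3 u'v' dx = ∫_0^2/3 (2*x^2 - 3*x + 19/27) v dx for all v ∈ V.

Multiply both sides by a test function v and integrate from 0 to 2/3:
  ∫_0^2/3 −u''(x) v(x) dx = ∫_0^2/3 f(x) v(x) dx.
Integrate the LHS by parts once:
  ∫_0^2/3 −u'' v dx = −[u'(x) v(x)]_0^2/3 + ∫_0^2/3 u'(x) v'(x) dx.
Thus ∫_0^2/3 u'(x) v'(x) dx = ∫_0^2/3 f(x) v(x) dx + [u'(x) v(x)]_0^2/3.
Choose V so that boundary terms are either known or forced to vanish.
u has homogeneous Neumann: u'(0) = u'(2/3) = 0. So [u' v]_0^2/3 = 0·v(2/3) − 0·v(0) = 0 for any v; take V = H^1(0, 2/3).
Weak formulation: find u (satisfying any essential BC) such that ∫_0^2/3 u'(x) v'(x) dx = ∫_0^2/3 f v dx for all v ∈ V (homogeneous Neumann, so boundary terms vanish).
Substituting f(x) = 2*x^2 - 3*x + 19/27, the right-hand side is ∫_0^2/3 (2*x^2 - 3*x + 19/27) v dx.
Compatibility check (pure Neumann): taking v ≡ 1 ∈ V gives 0 = ∫_0^2/3 f dx + (0) − (0), i.e. ∫_0^2/3 f dx must equal u'(0) − u'(2/3) = 0. Indeed ∫_0^2/3 (2*x^2 - 3*x + 19/27) dx = 0, so the data are compatible. The solution is then unique only up to an additive constant (fix it e.g. by requiring ∫_0^2/3 u dx = 0).


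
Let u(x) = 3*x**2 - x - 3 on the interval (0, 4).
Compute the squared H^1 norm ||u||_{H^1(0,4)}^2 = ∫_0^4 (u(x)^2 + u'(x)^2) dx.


||u||_{H^1}^2 = 27848/15

The H^1 norm (squared) on an interval (0, L) is
  ||u||_{H^1}^2 = ∫_0^L u(x)^2 dx + ∫_0^L u'(x)^2 dx.
Compute u'(x) = 6*x - 1.
Then u(x)^2 = 9*x**4 - 6*x**3 - 17*x**2 + 6*x + 9 and u'(x)^2 = 36*x**2 - 12*x + 1.
Integrate each monomial from 0 to 4 using ∫_0^4 c·x^n dx = c·4^(n+1)/(n+1):
  ∫_0^4 u(x)^2 dx = ∫_0^4 (9*x^4 - 6*x^3 - 17*x^2 + 6*x + 9) dx. Term by term:
    ∫_0^4 9*x^4 dx = 9216/5;  ∫_0^4 -6*x^3 dx = -384;  ∫_0^4 -17*x^2 dx = -1088/3;
    ∫_0^4 6*x dx = 48;  ∫_0^4 9 dx = 36.
  Sum: 9216/5 − 384 − 1088/3 + 48 + 36 = 17708/15.
  ∫_0^4 u'(x)^2 dx = ∫_0^4 (36*x^2 - 12*x + 1) dx. Term by term:
    ∫_0^4 36*x^2 dx = 768;  ∫_0^4 -12*x dx = -96;  ∫_0^4 1 dx = 4.
  Sum: 768 − 96 + 4 = 676.
Adding: ||u||_{H^1}^2 = 17708/15 + 676 = 27848/15.


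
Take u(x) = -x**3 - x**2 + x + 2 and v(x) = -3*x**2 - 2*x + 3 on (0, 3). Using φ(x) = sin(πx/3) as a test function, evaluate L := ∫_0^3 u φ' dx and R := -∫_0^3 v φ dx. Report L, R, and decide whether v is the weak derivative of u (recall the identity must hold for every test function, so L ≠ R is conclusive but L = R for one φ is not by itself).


LHS = -324/π^3 + 93/π, RHS = -324/π^3 + 81/π. No, v is not the weak derivative of u.

u(x) = -x**3 - x**2 + x + 2, classical derivative u'(x) = -3*x**2 - 2*x + 1.
φ(x) = sin(πx/3), so φ'(x) = π*cos(π*x/3)/3.
Note φ(0) = φ(3) = 0, so the boundary term u·φ vanishes.
LHS = ∫_0^3 u(x) φ'(x) dx = ∫_0^3 (-π*x^3*cos(π*x/3)/3 - π*x^2*cos(π*x/3)/3 + π*x*cos(π*x/3)/3 + 2*π*cos(π*x/3)/3) dx. Term by term:
  ∫_0^3 2*π*cos(π*x/3)/3 dx = 0;  ∫_0^3 -π*x^2*cos(π*x/3)/3 dx = 18/π;  ∫_0^3 -π*x^3*cos(π*x/3)/3 dx = -324/π^3 + 81/π;
  ∫_0^3 π*x*cos(π*x/3)/3 dx = -6/π.
Sum: 0 + 18/π + -324/π^3 + 81/π − 6/π = -324/π^3 + 93/π.
So LHS = -324/π^3 + 93/π.
∫_0^3 v(x) φ(x) dx = ∫_0^3 (-3*x^2*sin(π*x/3) - 2*x*sin(π*x/3) + 3*sin(π*x/3)) dx. Term by term:
  ∫_0^3 3*sin(π*x/3) dx = 18/π;  ∫_0^3 -3*x^2*sin(π*x/3) dx = -81/π + 324/π^3;  ∫_0^3 -2*x*sin(π*x/3) dx = -18/π.
Sum: 18/π + -81/π + 324/π^3 − 18/π = -81/π + 324/π^3.
So RHS = -∫_0^3 v(x) φ(x) dx = -324/π^3 + 81/π.
LHS − RHS = 12/π ≠ 0, so the identity fails.
(For a valid weak derivative the identity must hold for EVERY test function, in particular this one. The failure shows v is NOT the weak derivative of u.)
Correct weak derivative would be u'(x) = -3*x**2 - 2*x + 1.


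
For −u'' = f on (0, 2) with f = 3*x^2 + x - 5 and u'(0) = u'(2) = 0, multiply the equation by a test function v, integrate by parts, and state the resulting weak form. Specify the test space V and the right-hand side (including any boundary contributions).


V = H^1(0, 2) (no boundary constraint on v; u is determined up to an additive constant); weak form: ∫_0^2 u'v' dx = ∫_0^2 (3*x^2 + x - 5) v dx for all v ∈ V.

Multiply both sides by a test function v and integrate from 0 to 2:
  ∫_0^2 −u''(x) v(x) dx = ∫_0^2 f(x) v(x) dx.
Integrate the LHS by parts once:
  ∫_0^2 −u'' v dx = −[u'(x) v(x)]_0^2 + ∫_0^2 u'(x) v'(x) dx.
Thus ∫_0^2 u'(x) v'(x) dx = ∫_0^2 f(x) v(x) dx + [u'(x) v(x)]_0^2.
Choose V so that boundary terms are either known or forced to vanish.
u has homogeneous Neumann: u'(0) = u'(2) = 0. So [u' v]_0^2 = 0·v(2) − 0·v(0) = 0 for any v; take V = H^1(0, 2).
Weak formulation: find u (satisfying any essential BC) such that ∫_0^2 u'(x) v'(x) dx = ∫_0^2 f v dx for all v ∈ V (homogeneous Neumann, so boundary terms vanish).
Substituting f(x) = 3*x^2 + x - 5, the right-hand side is ∫_0^2 (3*x^2 + x - 5) v dx.
Compatibility check (pure Neumann): taking v ≡ 1 ∈ V gives 0 = ∫_0^2 f dx + (0) − (0), i.e. ∫_0^2 f dx must equal u'(0) − u'(2) = 0. Indeed ∫_0^2 (3*x^2 + x - 5) dx = 0, so the data are compatible. The solution is then unique only up to an additive constant (fix it e.g. by requiring ∫_0^2 u dx = 0).


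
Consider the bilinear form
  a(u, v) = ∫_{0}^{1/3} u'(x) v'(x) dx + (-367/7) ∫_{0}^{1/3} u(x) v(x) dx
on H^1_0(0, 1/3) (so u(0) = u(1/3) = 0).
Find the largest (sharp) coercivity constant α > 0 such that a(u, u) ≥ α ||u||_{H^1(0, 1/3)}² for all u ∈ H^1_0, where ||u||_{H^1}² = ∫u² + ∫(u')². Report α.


α = (-367 + 63*π^2)/(7*(1 + 9*π^2))

Coercivity of a(·,·) on H^1_0(0, 1/3) means a(u, u) ≥ α ||u||_{H^1}² for every u ∈ H^1_0.
The interval has length L = 1/3, and Poincaré/coercivity depend only on L. Here a(u, u) = ∫(u')² + (-367/7)·∫u².
Here c = -367/7 < 0 with |c| < (π/L)² = 9*π^2, so coercivity still holds. The condition a(u,u) ≥ α||u||_{H^1}² reads (1−α)∫(u')² ≥ (α−c)∫u². Any admissible α is ≤ 1 (rapidly oscillating u have ∫u²/∫(u')² → 0), and α = 1 would force 0 ≥ (1−c)∫u², impossible since c < 1; so 1−α > 0. By the sharp Poincaré inequality on H^1_0 of an interval of length L, ∫(u')² ≥ (π/L)²∫u² with equality for the first sine mode sin(π(x−x₀)/L) (x₀ the left endpoint), so the inequality holds for all u iff (1−α)(π/L)² ≥ α − c, i.e. α ≤ ((π/L)² + c)/((π/L)² + 1) = (1 + c(L/π)²)/(1 + (L/π)²). (Direct route, valid since c ≤ 0: Poincaré gives c∫u² ≥ c(L/π)²∫(u')², so a(u,u) ≥ (1 + c(L/π)²)∫(u')², while ||u||_{H^1}² ≤ (1 + (L/π)²)∫(u')²; dividing yields the same α.) With (π/L)² = 9*π^2 and c = -367/7, the largest admissible constant is α = ((π/L)² + c)/((π/L)² + 1).
Simplifying, α = (-367 + 63*π^2)/(7*(1 + 9*π^2)).


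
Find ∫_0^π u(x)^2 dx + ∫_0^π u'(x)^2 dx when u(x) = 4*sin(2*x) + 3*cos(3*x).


||u||_{H^1(0,π)}^2 = -192 + 85*π

u'(x) = -9*sin(3*x) + 8*cos(2*x).
Expand u² and (u')² and integrate term by term on (0, π), using: for integers n ≥ 1, ∫_0^π sin²(nx) dx = ∫_0^π cos²(nx) dx = π/2; for n ≠ n', ∫_0^π sin(nx)sin(n'x) dx = ∫_0^π cos(nx)cos(n'x) dx = 0; and by product-to-sum, ∫_0^π sin(nx)cos(n'x) dx = ½∫_0^π [sin((n+n')x) + sin((n−n')x)] dx, which is 0 when n+n' is even and 2n/(n²−n'²) when n+n' is odd (it need not vanish on (0, π)).
  u² squared terms: (3)²·∫cos(3x)² dx = 9·π/2 = 9*π/2;  (4)²·∫sin(2x)² dx = 16·π/2 = 8*π.
  u² cross terms: 2·(3)·(4)·∫cos(3x)·sin(2x) dx = 24·(-4/5) = -96/5.
  So ∫_0^π u² dx = 9*π/2 + 8*π − 96/5 = -96/5 + 25*π/2.
  (u')² squared terms: (-9)²·∫sin(3x)² dx = 81·π/2 = 81*π/2;  (8)²·∫cos(2x)² dx = 64·π/2 = 32*π.
  (u')² cross terms: 2·(-9)·(8)·∫sin(3x)·cos(2x) dx = -144·(6/5) = -864/5.
  So ∫_0^π (u')² dx = 81*π/2 + 32*π − 864/5 = -864/5 + 145*π/2.
||u||_{H^1}^2 = (-96/5 + 25*π/2) + (-864/5 + 145*π/2) = -192 + 85*π.


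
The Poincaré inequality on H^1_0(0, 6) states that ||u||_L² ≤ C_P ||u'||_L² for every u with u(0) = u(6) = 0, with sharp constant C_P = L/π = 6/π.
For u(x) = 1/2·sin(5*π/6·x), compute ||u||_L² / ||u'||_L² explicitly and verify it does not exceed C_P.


||u||_L² / ||u'||_L² = 6/(5*π) < C_P = 6/π.

u(x) = 1/2·sin(5*π/6·x), so u'(x) = 5*π*cos(5*π*x/6)/12.
Writing u(x) = A·sin(kπx/L) with A = 1/2 and k = 5, use ∫_0^L sin²(kπx/L) dx = L/2 and ∫_0^L cos²(kπx/L) dx = L/2.
u² = 1/4·sin²(5*π/6·x) and (u')² = 25*π^2/144·cos²(5*π/6·x), and each of sin², cos² integrates to L/2 = 3 over (0, 6).
∫_0^6 u² dx = 3/4, so ||u||_L² = sqrt(3)/2.
∫_0^6 (u')² dx = 25*π^2/48, so ||u'||_L² = 5*sqrt(3)*π/12.
Ratio ||u||_L² / ||u'||_L² = 6/(5*π).
Sharp Poincaré constant on H^1_0(0, 6) is C_P = L/π = 6/π, achieved by sin(π/6·x).
This is the k = 5 harmonic; the ratio L/(kπ) is strictly less than C_P = L/π, consistent with the sharp inequality ||u||_L² ≤ C_P ||u'||_L².


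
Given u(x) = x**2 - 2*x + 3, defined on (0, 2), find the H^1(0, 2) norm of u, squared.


||u||_{H^1}^2 = 206/15

The H^1 norm (squared) on an interval (0, L) is
  ||u||_{H^1}^2 = ∫_0^L u(x)^2 dx + ∫_0^L u'(x)^2 dx.
Compute u'(x) = 2*x - 2.
Then u(x)^2 = x**4 - 4*x**3 + 10*x**2 - 12*x + 9 and u'(x)^2 = 4*x**2 - 8*x + 4.
Integrate each monomial from 0 to 2 using ∫_0^2 c·x^n dx = c·2^(n+1)/(n+1):
  ∫_0^2 u(x)^2 dx = ∫_0^2 (x^4 - 4*x^3 + 10*x^2 - 12*x + 9) dx. Term by term:
    ∫_0^2 x^4 dx = 32/5;  ∫_0^2 -4*x^3 dx = -16;  ∫_0^2 10*x^2 dx = 80/3;
    ∫_0^2 -12*x dx = -24;  ∫_0^2 9 dx = 18.
  Sum: 32/5 − 16 + 80/3 − 24 + 18 = 166/15.
  ∫_0^2 u'(x)^2 dx = ∫_0^2 (4*x^2 - 8*x + 4) dx. Term by term:
    ∫_0^2 4*x^2 dx = 32/3;  ∫_0^2 -8*x dx = -16;  ∫_0^2 4 dx = 8.
  Sum: 32/3 − 16 + 8 = 8/3.
Adding: ||u||_{H^1}^2 = 166/15 + 8/3 = 206/15.


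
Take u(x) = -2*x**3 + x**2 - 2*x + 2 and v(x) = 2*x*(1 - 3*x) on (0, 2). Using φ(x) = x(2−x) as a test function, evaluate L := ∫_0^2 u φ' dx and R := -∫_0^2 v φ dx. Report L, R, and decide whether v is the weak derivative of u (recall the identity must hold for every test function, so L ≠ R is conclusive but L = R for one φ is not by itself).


LHS = 48/5, RHS = 104/15. No, v is not the weak derivative of u.

u(x) = -2*x**3 + x**2 - 2*x + 2, classical derivative u'(x) = -6*x**2 + 2*x - 2.
φ(x) = x(2−x), so φ'(x) = 2 - 2*x.
Note φ(0) = φ(2) = 0, so the boundary term u·φ vanishes.
LHS = ∫_0^2 u(x) φ'(x) dx = ∫_0^2 (4*x^4 - 6*x^3 + 6*x^2 - 8*x + 4) dx. Term by term:
  ∫_0^2 4*x^4 dx = 128/5;  ∫_0^2 -6*x^3 dx = -24;  ∫_0^2 6*x^2 dx = 16;
  ∫_0^2 -8*x dx = -16;  ∫_0^2 4 dx = 8.
Sum: 128/5 − 24 + 16 − 16 + 8 = 48/5.
So LHS = 48/5.
∫_0^2 v(x) φ(x) dx = ∫_0^2 (6*x^4 - 14*x^3 + 4*x^2) dx. Term by term:
  ∫_0^2 6*x^4 dx = 192/5;  ∫_0^2 -14*x^3 dx = -56;  ∫_0^2 4*x^2 dx = 32/3.
Sum: 192/5 − 56 + 32/3 = -104/15.
So RHS = -∫_0^2 v(x) φ(x) dx = 104/15.
LHS − RHS = 8/3 ≠ 0, so the identity fails.
(For a valid weak derivative the identity must hold for EVERY test function, in particular this one. The failure shows v is NOT the weak derivative of u.)
Correct weak derivative would be u'(x) = -6*x**2 + 2*x - 2.


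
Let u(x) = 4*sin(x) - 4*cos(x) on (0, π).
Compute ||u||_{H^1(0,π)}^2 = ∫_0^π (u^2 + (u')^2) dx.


||u||_{H^1(0,π)}^2 = 32*π

u'(x) = 4*sin(x) + 4*cos(x).
Expand u² and (u')² and integrate term by term on (0, π), using: for integers n ≥ 1, ∫_0^π sin²(nx) dx = ∫_0^π cos²(nx) dx = π/2; for n ≠ n', ∫_0^π sin(nx)sin(n'x) dx = ∫_0^π cos(nx)cos(n'x) dx = 0; and by product-to-sum, ∫_0^π sin(nx)cos(n'x) dx = ½∫_0^π [sin((n+n')x) + sin((n−n')x)] dx, which is 0 when n+n' is even and 2n/(n²−n'²) when n+n' is odd (it need not vanish on (0, π)).
  u² squared terms: (-4)²·∫cos(x)² dx = 16·π/2 = 8*π;  (4)²·∫sin(x)² dx = 16·π/2 = 8*π.
  u² cross terms: 2·(-4)·(4)·∫cos(x)·sin(x) dx = -32·(0) = 0.
  So ∫_0^π u² dx = 8*π + 8*π + 0 = 16*π.
  (u')² squared terms: (4)²·∫cos(x)² dx = 16·π/2 = 8*π;  (4)²·∫sin(x)² dx = 16·π/2 = 8*π.
  (u')² cross terms: 2·(4)·(4)·∫cos(x)·sin(x) dx = 32·(0) = 0.
  So ∫_0^π (u')² dx = 8*π + 8*π + 0 = 16*π.
||u||_{H^1}^2 = (16*π) + (16*π) = 32*π.


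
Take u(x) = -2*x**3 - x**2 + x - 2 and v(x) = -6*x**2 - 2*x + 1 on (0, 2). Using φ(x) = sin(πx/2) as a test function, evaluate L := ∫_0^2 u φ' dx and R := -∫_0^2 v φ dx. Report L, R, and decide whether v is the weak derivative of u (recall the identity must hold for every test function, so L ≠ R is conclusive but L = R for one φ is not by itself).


LHS = -192/π^3 + 52/π, RHS = -192/π^3 + 52/π. Yes, v = u' weakly.

u(x) = -2*x**3 - x**2 + x - 2, classical derivative u'(x) = -6*x**2 - 2*x + 1.
φ(x) = sin(πx/2), so φ'(x) = π*cos(π*x/2)/2.
Note φ(0) = φ(2) = 0, so the boundary term u·φ vanishes.
LHS = ∫_0^2 u(x) φ'(x) dx = ∫_0^2 (-π*x^3*cos(π*x/2) - π*x^2*cos(π*x/2)/2 + π*x*cos(π*x/2)/2 - π*cos(π*x/2)) dx. Term by term:
  ∫_0^2 -π*cos(π*x/2) dx = 0;  ∫_0^2 π*x*cos(π*x/2)/2 dx = -4/π;  ∫_0^2 -π*x^3*cos(π*x/2) dx = -192/π^3 + 48/π;
  ∫_0^2 -π*x^2*cos(π*x/2)/2 dx = 8/π.
Sum: 0 − 4/π + -192/π^3 + 48/π + 8/π = -192/π^3 + 52/π.
So LHS = -192/π^3 + 52/π.
∫_0^2 v(x) φ(x) dx = ∫_0^2 (-6*x^2*sin(π*x/2) - 2*x*sin(π*x/2) + sin(π*x/2)) dx. Term by term:
  ∫_0^2 -6*x^2*sin(π*x/2) dx = -48/π + 192/π^3;  ∫_0^2 -2*x*sin(π*x/2) dx = -8/π;  ∫_0^2 sin(π*x/2) dx = 4/π.
Sum: -48/π + 192/π^3 − 8/π + 4/π = -52/π + 192/π^3.
So RHS = -∫_0^2 v(x) φ(x) dx = -192/π^3 + 52/π.
LHS = RHS, so the identity holds for this test φ.
Moreover u is smooth here and v(x) = u'(x) = -6*x**2 - 2*x + 1 pointwise, so the identity holds for every test function. Hence v is the weak derivative of u.


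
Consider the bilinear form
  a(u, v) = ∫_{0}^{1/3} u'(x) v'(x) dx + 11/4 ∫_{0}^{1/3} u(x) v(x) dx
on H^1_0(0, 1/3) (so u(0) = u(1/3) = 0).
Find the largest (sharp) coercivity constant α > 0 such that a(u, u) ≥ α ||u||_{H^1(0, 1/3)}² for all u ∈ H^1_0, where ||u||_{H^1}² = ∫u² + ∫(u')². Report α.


α = 1

Coercivity of a(·,·) on H^1_0(0, 1/3) means a(u, u) ≥ α ||u||_{H^1}² for every u ∈ H^1_0.
The interval has length L = 1/3, and Poincaré/coercivity depend only on L. Here a(u, u) = ∫(u')² + (11/4)·∫u².
Here c = 11/4 ≥ 1, so a(u,u) = ∫(u')² + c∫u² ≥ ∫(u')² + ∫u² = ||u||_{H^1}², i.e. α = 1 works. No larger α is possible: a(u,u) ≥ α||u||_{H^1}² means (1−α)∫(u')² ≥ (α−c)∫u², and for the modes u_n = sin(nπ(x−x₀)/L) (x₀ the left endpoint) one has ∫u_n²/∫(u_n')² = (L/(nπ))² → 0, so a(u_n,u_n)/||u_n||_{H^1}² → 1. Hence the optimal constant is α = 1.
Therefore α = 1.


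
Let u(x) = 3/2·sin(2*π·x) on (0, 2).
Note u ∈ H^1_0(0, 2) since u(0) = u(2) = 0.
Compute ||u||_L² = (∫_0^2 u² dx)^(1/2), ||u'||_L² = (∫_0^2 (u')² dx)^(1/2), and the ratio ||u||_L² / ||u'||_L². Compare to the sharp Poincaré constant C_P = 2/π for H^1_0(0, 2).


||u||_L² / ||u'||_L² = 1/(2*π) < C_P = 2/π.

u(x) = 3/2·sin(2*π·x), so u'(x) = 3*π*cos(2*π*x).
Writing u(x) = A·sin(kπx/L) with A = 3/2 and k = 4, use ∫_0^L sin²(kπx/L) dx = L/2 and ∫_0^L cos²(kπx/L) dx = L/2.
u² = 9/4·sin²(2*π·x) and (u')² = 9*π^2·cos²(2*π·x), and each of sin², cos² integrates to L/2 = 1 over (0, 2).
∫_0^2 u² dx = 9/4, so ||u||_L² = 3/2.
∫_0^2 (u')² dx = 9*π^2, so ||u'||_L² = 3*π.
Ratio ||u||_L² / ||u'||_L² = 1/(2*π).
Sharp Poincaré constant on H^1_0(0, 2) is C_P = L/π = 2/π, achieved by sin(π/2·x).
This is the k = 4 harmonic; the ratio L/(kπ) is strictly less than C_P = L/π, consistent with the sharp inequality ||u||_L² ≤ C_P ||u'||_L².


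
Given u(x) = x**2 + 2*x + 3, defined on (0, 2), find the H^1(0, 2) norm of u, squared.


||u||_{H^1}^2 = 1886/15

The H^1 norm (squared) on an interval (0, L) is
  ||u||_{H^1}^2 = ∫_0^L u(x)^2 dx + ∫_0^L u'(x)^2 dx.
Compute u'(x) = 2*x + 2.
Then u(x)^2 = x**4 + 4*x**3 + 10*x**2 + 12*x + 9 and u'(x)^2 = 4*x**2 + 8*x + 4.
Integrate each monomial from 0 to 2 using ∫_0^2 c·x^n dx = c·2^(n+1)/(n+1):
  ∫_0^2 u(x)^2 dx = ∫_0^2 (x^4 + 4*x^3 + 10*x^2 + 12*x + 9) dx. Term by term:
    ∫_0^2 x^4 dx = 32/5;  ∫_0^2 4*x^3 dx = 16;  ∫_0^2 10*x^2 dx = 80/3;
    ∫_0^2 12*x dx = 24;  ∫_0^2 9 dx = 18.
  Sum: 32/5 + 16 + 80/3 + 24 + 18 = 1366/15.
  ∫_0^2 u'(x)^2 dx = ∫_0^2 (4*x^2 + 8*x + 4) dx. Term by term:
    ∫_0^2 4*x^2 dx = 32/3;  ∫_0^2 8*x dx = 16;  ∫_0^2 4 dx = 8.
  Sum: 32/3 + 16 + 8 = 104/3.
Adding: ||u||_{H^1}^2 = 1366/15 + 104/3 = 1886/15.


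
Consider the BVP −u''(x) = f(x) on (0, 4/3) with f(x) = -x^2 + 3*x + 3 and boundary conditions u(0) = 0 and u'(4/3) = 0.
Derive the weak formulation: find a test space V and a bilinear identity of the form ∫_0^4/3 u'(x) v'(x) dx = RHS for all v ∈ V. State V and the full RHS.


V = {v ∈ H^1(0, 4/3) : v(0) = 0} (test functions vanish at x = 0 where u is specified); weak form: ∫_0^4/3 u'v' dx = ∫_0^4/3 (-x^2 + 3*x + 3) v dx for all v ∈ V.

Multiply both sides by a test function v and integrate from 0 to 4/3:
  ∫_0^4/3 −u''(x) v(x) dx = ∫_0^4/3 f(x) v(x) dx.
Integrate the LHS by parts once:
  ∫_0^4/3 −u'' v dx = −[u'(x) v(x)]_0^4/3 + ∫_0^4/3 u'(x) v'(x) dx.
Thus ∫_0^4/3 u'(x) v'(x) dx = ∫_0^4/3 f(x) v(x) dx + [u'(x) v(x)]_0^4/3.
Choose V so that boundary terms are either known or forced to vanish.
Mixed BC: u(0) = 0 (Dirichlet) and u'(4/3) = 0 (Neumann). Define V = {v ∈ H^1(0, 4/3) : v(0) = 0}. Then [u' v]_0^4/3 = u'(4/3)·v(4/3) − u'(0)·0 = 0.
Weak formulation: find u (satisfying any essential BC) such that ∫_0^4/3 u'(x) v'(x) dx = ∫_0^4/3 f v dx for all v ∈ V (Dirichlet at 0 absorbed into V; the Neumann datum at x = 4/3 is zero, so no boundary term remains).
Substituting f(x) = -x^2 + 3*x + 3, the right-hand side is ∫_0^4/3 (-x^2 + 3*x + 3) v dx.


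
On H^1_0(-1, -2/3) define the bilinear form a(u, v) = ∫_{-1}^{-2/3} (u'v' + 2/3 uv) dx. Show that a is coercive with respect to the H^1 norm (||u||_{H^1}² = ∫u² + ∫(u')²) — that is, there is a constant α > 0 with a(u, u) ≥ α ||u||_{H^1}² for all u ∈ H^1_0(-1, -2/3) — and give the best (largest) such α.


α = (2 + 27*π^2)/(3*(1 + 9*π^2))

Coercivity of a(·,·) on H^1_0(-1, -2/3) means a(u, u) ≥ α ||u||_{H^1}² for every u ∈ H^1_0.
The interval has length L = 1/3, and Poincaré/coercivity depend only on L. Here a(u, u) = ∫(u')² + (2/3)·∫u².
Here 0 < c = 2/3 < 1. The condition a(u,u) ≥ α||u||_{H^1}² reads (1−α)∫(u')² ≥ (α−c)∫u². Any admissible α is ≤ 1 (rapidly oscillating u have ∫u²/∫(u')² → 0), and α = 1 would force 0 ≥ (1−c)∫u², impossible since c < 1; so 1−α > 0. By the sharp Poincaré inequality on H^1_0 of an interval of length L, ∫(u')² ≥ (π/L)²∫u² with equality for the first sine mode sin(π(x−x₀)/L) (x₀ the left endpoint), so the inequality holds for all u iff (1−α)(π/L)² ≥ α − c, i.e. α ≤ ((π/L)² + c)/((π/L)² + 1) = (1 + c(L/π)²)/(1 + (L/π)²). With (π/L)² = 9*π^2 and c = 2/3, the largest admissible constant is α = ((π/L)² + c)/((π/L)² + 1).
Simplifying, α = (2 + 27*π^2)/(3*(1 + 9*π^2)).


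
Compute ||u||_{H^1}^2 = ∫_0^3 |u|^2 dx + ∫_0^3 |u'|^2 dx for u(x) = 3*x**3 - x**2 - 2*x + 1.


||u||_{H^1}^2 = 66099/14

The H^1 norm (squared) on an interval (0, L) is
  ||u||_{H^1}^2 = ∫_0^L u(x)^2 dx + ∫_0^L u'(x)^2 dx.
Compute u'(x) = 9*x**2 - 2*x - 2.
Then u(x)^2 = 9*x**6 - 6*x**5 - 11*x**4 + 10*x**3 + 2*x**2 - 4*x + 1 and u'(x)^2 = 81*x**4 - 36*x**3 - 32*x**2 + 8*x + 4.
Integrate each monomial from 0 to 3 using ∫_0^3 c·x^n dx = c·3^(n+1)/(n+1):
  ∫_0^3 u(x)^2 dx = ∫_0^3 (9*x^6 - 6*x^5 - 11*x^4 + 10*x^3 + 2*x^2 - 4*x + 1) dx. Term by term:
    ∫_0^3 9*x^6 dx = 19683/7;  ∫_0^3 -6*x^5 dx = -729;  ∫_0^3 -11*x^4 dx = -2673/5;
    ∫_0^3 10*x^3 dx = 405/2;  ∫_0^3 2*x^2 dx = 18;  ∫_0^3 -4*x dx = -18;
    ∫_0^3 1 dx = 3.
  Sum: 19683/7 − 729 − 2673/5 + 405/2 + 18 − 18 + 3 = 122763/70.
  ∫_0^3 u'(x)^2 dx = ∫_0^3 (81*x^4 - 36*x^3 - 32*x^2 + 8*x + 4) dx. Term by term:
    ∫_0^3 81*x^4 dx = 19683/5;  ∫_0^3 -36*x^3 dx = -729;  ∫_0^3 -32*x^2 dx = -288;
    ∫_0^3 8*x dx = 36;  ∫_0^3 4 dx = 12.
  Sum: 19683/5 − 729 − 288 + 36 + 12 = 14838/5.
Adding: ||u||_{H^1}^2 = 122763/70 + 14838/5 = 66099/14.


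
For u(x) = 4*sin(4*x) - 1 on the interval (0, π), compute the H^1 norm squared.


||u||_{H^1(0,π)}^2 = 137*π

u'(x) = 16*cos(4*x).
Expand u² and (u')² and integrate term by term on (0, π), using: for integers n ≥ 1, ∫_0^π sin²(nx) dx = ∫_0^π cos²(nx) dx = π/2; for n ≠ n', ∫_0^π sin(nx)sin(n'x) dx = ∫_0^π cos(nx)cos(n'x) dx = 0; and by product-to-sum, ∫_0^π sin(nx)cos(n'x) dx = ½∫_0^π [sin((n+n')x) + sin((n−n')x)] dx, which is 0 when n+n' is even and 2n/(n²−n'²) when n+n' is odd (it need not vanish on (0, π)). For the constant mode: ∫_0^π 1 dx = π, ∫_0^π cos(nx) dx = 0, ∫_0^π sin(nx) dx = (1−(−1)^n)/n.
  u² squared terms: (-1)²·∫1 dx = 1·π = π;  (4)²·∫sin(4x)² dx = 16·π/2 = 8*π.
  u² cross terms: 2·(-1)·(4)·∫1·sin(4x) dx = -8·(0) = 0.
  So ∫_0^π u² dx = π + 8*π + 0 = 9*π.
  (u')² squared terms: (16)²·∫cos(4x)² dx = 256·π/2 = 128*π.
  So ∫_0^π (u')² dx = 128*π.
||u||_{H^1}^2 = (9*π) + (128*π) = 137*π.


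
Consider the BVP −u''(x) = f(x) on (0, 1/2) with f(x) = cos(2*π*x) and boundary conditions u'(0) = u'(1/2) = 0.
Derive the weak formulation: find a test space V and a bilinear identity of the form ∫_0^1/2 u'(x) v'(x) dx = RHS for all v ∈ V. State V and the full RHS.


V = H^1(0, 1/2) (no boundary constraint on v; u is determined up to an additive constant); weak form: ∫_0^1/2 u'v' dx = ∫_0^1/2 (cos(2*π*x)) v dx for all v ∈ V.

Multiply both sides by a test function v and integrate from 0 to 1/2:
  ∫_0^1/2 −u''(x) v(x) dx = ∫_0^1/2 f(x) v(x) dx.
Integrate the LHS by parts once:
  ∫_0^1/2 −u'' v dx = −[u'(x) v(x)]_0^1/2 + ∫_0^1/2 u'(x) v'(x) dx.
Thus ∫_0^1/2 u'(x) v'(x) dx = ∫_0^1/2 f(x) v(x) dx + [u'(x) v(x)]_0^1/2.
Choose V so that boundary terms are either known or forced to vanish.
u has homogeneous Neumann: u'(0) = u'(1/2) = 0. So [u' v]_0^1/2 = 0·v(1/2) − 0·v(0) = 0 for any v; take V = H^1(0, 1/2).
Weak formulation: find u (satisfying any essential BC) such that ∫_0^1/2 u'(x) v'(x) dx = ∫_0^1/2 f v dx for all v ∈ V (homogeneous Neumann, so boundary terms vanish).
Substituting f(x) = cos(2*π*x), the right-hand side is ∫_0^1/2 (cos(2*π*x)) v dx.
Compatibility check (pure Neumann): taking v ≡ 1 ∈ V gives 0 = ∫_0^1/2 f dx + (0) − (0), i.e. ∫_0^1/2 f dx must equal u'(0) − u'(1/2) = 0. Indeed ∫_0^1/2 (cos(2*π*x)) dx = 0, so the data are compatible. The solution is then unique only up to an additive constant (fix it e.g. by requiring ∫_0^1/2 u dx = 0).


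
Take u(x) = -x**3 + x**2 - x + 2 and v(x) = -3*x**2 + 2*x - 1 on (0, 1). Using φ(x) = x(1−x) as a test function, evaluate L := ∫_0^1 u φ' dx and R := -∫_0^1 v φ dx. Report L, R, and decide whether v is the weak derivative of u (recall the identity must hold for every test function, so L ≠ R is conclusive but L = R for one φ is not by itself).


LHS = 3/20, RHS = 3/20. Yes, v = u' weakly.

u(x) = -x**3 + x**2 - x + 2, classical derivative u'(x) = -3*x**2 + 2*x - 1.
φ(x) = x(1−x), so φ'(x) = 1 - 2*x.
Note φ(0) = φ(1) = 0, so the boundary term u·φ vanishes.
LHS = ∫_0^1 u(x) φ'(x) dx = ∫_0^1 (2*x^4 - 3*x^3 + 3*x^2 - 5*x + 2) dx. Term by term:
  ∫_0^1 2*x^4 dx = 2/5;  ∫_0^1 -3*x^3 dx = -3/4;  ∫_0^1 3*x^2 dx = 1;
  ∫_0^1 -5*x dx = -5/2;  ∫_0^1 2 dx = 2.
Sum: 2/5 − 3/4 + 1 − 5/2 + 2 = 3/20.
So LHS = 3/20.
∫_0^1 v(x) φ(x) dx = ∫_0^1 (3*x^4 - 5*x^3 + 3*x^2 - x) dx. Term by term:
  ∫_0^1 3*x^4 dx = 3/5;  ∫_0^1 -5*x^3 dx = -5/4;  ∫_0^1 3*x^2 dx = 1;
  ∫_0^1 -x dx = -1/2.
Sum: 3/5 − 5/4 + 1 − 1/2 = -3/20.
So RHS = -∫_0^1 v(x) φ(x) dx = 3/20.
LHS = RHS, so the identity holds for this test φ.
Moreover u is smooth here and v(x) = u'(x) = -3*x**2 + 2*x - 1 pointwise, so the identity holds for every test function. Hence v is the weak derivative of u.


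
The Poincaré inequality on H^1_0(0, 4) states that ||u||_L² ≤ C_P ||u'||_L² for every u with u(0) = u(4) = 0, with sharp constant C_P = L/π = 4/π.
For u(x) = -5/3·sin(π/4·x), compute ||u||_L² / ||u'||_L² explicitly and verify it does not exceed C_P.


||u||_L² / ||u'||_L² = 4/π = C_P.

u(x) = -5/3·sin(π/4·x), so u'(x) = -5*π*cos(π*x/4)/12.
Writing u(x) = A·sin(kπx/L) with A = -5/3 and k = 1, use ∫_0^L sin²(kπx/L) dx = L/2 and ∫_0^L cos²(kπx/L) dx = L/2.
u² = 25/9·sin²(π/4·x) and (u')² = 25*π^2/144·cos²(π/4·x), and each of sin², cos² integrates to L/2 = 2 over (0, 4).
∫_0^4 u² dx = 50/9, so ||u||_L² = 5*sqrt(2)/3.
∫_0^4 (u')² dx = 25*π^2/72, so ||u'||_L² = 5*sqrt(2)*π/12.
Ratio ||u||_L² / ||u'||_L² = 4/π.
Sharp Poincaré constant on H^1_0(0, 4) is C_P = L/π = 4/π, achieved by sin(π/4·x).
This is the k = 1 eigenfunction (up to amplitude), so the ratio equals the sharp Poincaré constant exactly.


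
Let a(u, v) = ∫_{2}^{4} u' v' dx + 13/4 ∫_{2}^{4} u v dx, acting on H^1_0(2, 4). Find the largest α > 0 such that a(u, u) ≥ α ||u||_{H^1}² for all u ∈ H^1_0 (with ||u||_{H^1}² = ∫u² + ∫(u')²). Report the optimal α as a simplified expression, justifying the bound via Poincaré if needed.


α = 1

Coercivity of a(·,·) on H^1_0(2, 4) means a(u, u) ≥ α ||u||_{H^1}² for every u ∈ H^1_0.
The interval has length L = 2, and Poincaré/coercivity depend only on L. Here a(u, u) = ∫(u')² + (13/4)·∫u².
Here c = 13/4 ≥ 1, so a(u,u) = ∫(u')² + c∫u² ≥ ∫(u')² + ∫u² = ||u||_{H^1}², i.e. α = 1 works. No larger α is possible: a(u,u) ≥ α||u||_{H^1}² means (1−α)∫(u')² ≥ (α−c)∫u², and for the modes u_n = sin(nπ(x−x₀)/L) (x₀ the left endpoint) one has ∫u_n²/∫(u_n')² = (L/(nπ))² → 0, so a(u_n,u_n)/||u_n||_{H^1}² → 1. Hence the optimal constant is α = 1.
Therefore α = 1.


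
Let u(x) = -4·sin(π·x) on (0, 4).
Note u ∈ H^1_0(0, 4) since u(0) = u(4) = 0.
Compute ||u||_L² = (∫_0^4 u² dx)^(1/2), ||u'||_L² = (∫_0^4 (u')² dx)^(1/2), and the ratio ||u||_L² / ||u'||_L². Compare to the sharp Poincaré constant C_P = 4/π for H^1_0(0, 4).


||u||_L² / ||u'||_L² = 1/π < C_P = 4/π.

u(x) = -4·sin(π·x), so u'(x) = -4*π*cos(π*x).
Writing u(x) = A·sin(kπx/L) with A = -4 and k = 4, use ∫_0^L sin²(kπx/L) dx = L/2 and ∫_0^L cos²(kπx/L) dx = L/2.
u² = 16·sin²(π·x) and (u')² = 16*π^2·cos²(π·x), and each of sin², cos² integrates to L/2 = 2 over (0, 4).
∫_0^4 u² dx = 32, so ||u||_L² = 4*sqrt(2).
∫_0^4 (u')² dx = 32*π^2, so ||u'||_L² = 4*sqrt(2)*π.
Ratio ||u||_L² / ||u'||_L² = 1/π.
Sharp Poincaré constant on H^1_0(0, 4) is C_P = L/π = 4/π, achieved by sin(π/4·x).
This is the k = 4 harmonic; the ratio L/(kπ) is strictly less than C_P = L/π, consistent with the sharp inequality ||u||_L² ≤ C_P ||u'||_L².


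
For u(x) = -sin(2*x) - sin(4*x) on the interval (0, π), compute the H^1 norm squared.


||u||_{H^1(0,π)}^2 = 11*π

u'(x) = -2*cos(2*x) - 4*cos(4*x).
Expand u² and (u')² and integrate term by term on (0, π), using: for integers n ≥ 1, ∫_0^π sin²(nx) dx = ∫_0^π cos²(nx) dx = π/2; for n ≠ n', ∫_0^π sin(nx)sin(n'x) dx = ∫_0^π cos(nx)cos(n'x) dx = 0; and by product-to-sum, ∫_0^π sin(nx)cos(n'x) dx = ½∫_0^π [sin((n+n')x) + sin((n−n')x)] dx, which is 0 when n+n' is even and 2n/(n²−n'²) when n+n' is odd (it need not vanish on (0, π)).
  u² squared terms: (-1)²·∫sin(2x)² dx = 1·π/2 = π/2;  (-1)²·∫sin(4x)² dx = 1·π/2 = π/2.
  u² cross terms: 2·(-1)·(-1)·∫sin(2x)·sin(4x) dx = 2·(0) = 0.
  So ∫_0^π u² dx = π/2 + π/2 + 0 = π.
  (u')² squared terms: (-4)²·∫cos(4x)² dx = 16·π/2 = 8*π;  (-2)²·∫cos(2x)² dx = 4·π/2 = 2*π.
  (u')² cross terms: 2·(-4)·(-2)·∫cos(4x)·cos(2x) dx = 16·(0) = 0.
  So ∫_0^π (u')² dx = 8*π + 2*π + 0 = 10*π.
||u||_{H^1}^2 = (π) + (10*π) = 11*π.


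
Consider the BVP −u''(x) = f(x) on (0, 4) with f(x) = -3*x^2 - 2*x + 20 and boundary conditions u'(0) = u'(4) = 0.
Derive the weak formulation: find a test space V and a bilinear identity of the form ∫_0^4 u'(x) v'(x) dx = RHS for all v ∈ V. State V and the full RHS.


V = H^1(0, 4) (no boundary constraint on v; u is determined up to an additive constant); weak form: ∫_0^4 u'v' dx = ∫_0^4 (-3*x^2 - 2*x + 20) v dx for all v ∈ V.

Multiply both sides by a test function v and integrate from 0 to 4:
  ∫_0^4 −u''(x) v(x) dx = ∫_0^4 f(x) v(x) dx.
Integrate the LHS by parts once:
  ∫_0^4 −u'' v dx = −[u'(x) v(x)]_0^4 + ∫_0^4 u'(x) v'(x) dx.
Thus ∫_0^4 u'(x) v'(x) dx = ∫_0^4 f(x) v(x) dx + [u'(x) v(x)]_0^4.
Choose V so that boundary terms are either known or forced to vanish.
u has homogeneous Neumann: u'(0) = u'(4) = 0. So [u' v]_0^4 = 0·v(4) − 0·v(0) = 0 for any v; take V = H^1(0, 4).
Weak formulation: find u (satisfying any essential BC) such that ∫_0^4 u'(x) v'(x) dx = ∫_0^4 f v dx for all v ∈ V (homogeneous Neumann, so boundary terms vanish).
Substituting f(x) = -3*x^2 - 2*x + 20, the right-hand side is ∫_0^4 (-3*x^2 - 2*x + 20) v dx.
Compatibility check (pure Neumann): taking v ≡ 1 ∈ V gives 0 = ∫_0^4 f dx + (0) − (0), i.e. ∫_0^4 f dx must equal u'(0) − u'(4) = 0. Indeed ∫_0^4 (-3*x^2 - 2*x + 20) dx = 0, so the data are compatible. The solution is then unique only up to an additive constant (fix it e.g. by requiring ∫_0^4 u dx = 0).


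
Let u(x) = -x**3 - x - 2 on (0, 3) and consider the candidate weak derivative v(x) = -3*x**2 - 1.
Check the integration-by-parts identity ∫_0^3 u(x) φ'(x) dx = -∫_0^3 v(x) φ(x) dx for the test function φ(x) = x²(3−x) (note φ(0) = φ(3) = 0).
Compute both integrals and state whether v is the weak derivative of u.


LHS = 1593/20, RHS = 1593/20. Yes, v = u' weakly.

u(x) = -x**3 - x - 2, classical derivative u'(x) = -3*x**2 - 1.
φ(x) = x²(3−x), so φ'(x) = 3*x*(2 - x).
Note φ(0) = φ(3) = 0, so the boundary term u·φ vanishes.
LHS = ∫_0^3 u(x) φ'(x) dx = ∫_0^3 (3*x^5 - 6*x^4 + 3*x^3 - 12*x) dx. Term by term:
  ∫_0^3 3*x^5 dx = 729/2;  ∫_0^3 -6*x^4 dx = -1458/5;  ∫_0^3 3*x^3 dx = 243/4;
  ∫_0^3 -12*x dx = -54.
Sum: 729/2 − 1458/5 + 243/4 − 54 = 1593/20.
So LHS = 1593/20.
∫_0^3 v(x) φ(x) dx = ∫_0^3 (3*x^5 - 9*x^4 + x^3 - 3*x^2) dx. Term by term:
  ∫_0^3 3*x^5 dx = 729/2;  ∫_0^3 -9*x^4 dx = -2187/5;  ∫_0^3 x^3 dx = 81/4;
  ∫_0^3 -3*x^2 dx = -27.
Sum: 729/2 − 2187/5 + 81/4 − 27 = -1593/20.
So RHS = -∫_0^3 v(x) φ(x) dx = 1593/20.
LHS = RHS, so the identity holds for this test φ.
Moreover u is smooth here and v(x) = u'(x) = -3*x**2 - 1 pointwise, so the identity holds for every test function. Hence v is the weak derivative of u.


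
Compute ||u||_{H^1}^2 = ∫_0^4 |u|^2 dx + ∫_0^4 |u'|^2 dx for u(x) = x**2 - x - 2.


||u||_{H^1}^2 = 1772/15

The H^1 norm (squared) on an interval (0, L) is
  ||u||_{H^1}^2 = ∫_0^L u(x)^2 dx + ∫_0^L u'(x)^2 dx.
Compute u'(x) = 2*x - 1.
Then u(x)^2 = x**4 - 2*x**3 - 3*x**2 + 4*x + 4 and u'(x)^2 = 4*x**2 - 4*x + 1.
Integrate each monomial from 0 to 4 using ∫_0^4 c·x^n dx = c·4^(n+1)/(n+1):
  ∫_0^4 u(x)^2 dx = ∫_0^4 (x^4 - 2*x^3 - 3*x^2 + 4*x + 4) dx. Term by term:
    ∫_0^4 x^4 dx = 1024/5;  ∫_0^4 -2*x^3 dx = -128;  ∫_0^4 -3*x^2 dx = -64;
    ∫_0^4 4*x dx = 32;  ∫_0^4 4 dx = 16.
  Sum: 1024/5 − 128 − 64 + 32 + 16 = 304/5.
  ∫_0^4 u'(x)^2 dx = ∫_0^4 (4*x^2 - 4*x + 1) dx. Term by term:
    ∫_0^4 4*x^2 dx = 256/3;  ∫_0^4 -4*x dx = -32;  ∫_0^4 1 dx = 4.
  Sum: 256/3 − 32 + 4 = 172/3.
Adding: ||u||_{H^1}^2 = 304/5 + 172/3 = 1772/15.


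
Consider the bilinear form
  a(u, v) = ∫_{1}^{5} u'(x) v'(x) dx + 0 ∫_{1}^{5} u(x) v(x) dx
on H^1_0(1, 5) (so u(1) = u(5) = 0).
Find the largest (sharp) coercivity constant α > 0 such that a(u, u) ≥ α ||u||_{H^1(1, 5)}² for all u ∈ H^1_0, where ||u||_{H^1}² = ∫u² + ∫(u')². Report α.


α = π^2/(π^2 + 16)

Coercivity of a(·,·) on H^1_0(1, 5) means a(u, u) ≥ α ||u||_{H^1}² for every u ∈ H^1_0.
The interval has length L = 4, and Poincaré/coercivity depend only on L. Here a(u, u) = ∫(u')² + (0)·∫u².
Here c = 0, so a(u,u) = ∫(u')² alone. The condition a(u,u) ≥ α||u||_{H^1}² reads (1−α)∫(u')² ≥ (α−c)∫u². Any admissible α is ≤ 1 (rapidly oscillating u have ∫u²/∫(u')² → 0), and α = 1 would force 0 ≥ (1−c)∫u², impossible since c < 1; so 1−α > 0. By the sharp Poincaré inequality on H^1_0 of an interval of length L, ∫(u')² ≥ (π/L)²∫u² with equality for the first sine mode sin(π(x−x₀)/L) (x₀ the left endpoint), so the inequality holds for all u iff (1−α)(π/L)² ≥ α − c, i.e. α ≤ ((π/L)² + c)/((π/L)² + 1) = (1 + c(L/π)²)/(1 + (L/π)²). (Direct route, valid since c ≤ 0: Poincaré gives c∫u² ≥ c(L/π)²∫(u')², so a(u,u) ≥ (1 + c(L/π)²)∫(u')², while ||u||_{H^1}² ≤ (1 + (L/π)²)∫(u')²; dividing yields the same α.) With (π/L)² = π^2/16 and c = 0, the largest admissible constant is α = ((π/L)² + c)/((π/L)² + 1).
Simplifying, α = π^2/(π^2 + 16).


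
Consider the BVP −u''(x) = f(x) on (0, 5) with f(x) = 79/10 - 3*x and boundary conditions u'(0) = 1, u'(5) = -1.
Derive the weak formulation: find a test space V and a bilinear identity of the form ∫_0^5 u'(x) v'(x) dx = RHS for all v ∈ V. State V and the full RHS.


V = H^1(0, 5) (v unrestricted at boundary; u is determined up to an additive constant); weak form: ∫_0^5 u'v' dx = ∫_0^5 (79/10 - 3*x) v dx − v(5) − v(0) for all v ∈ V.

Multiply both sides by a test function v and integrate from 0 to 5:
  ∫_0^5 −u''(x) v(x) dx = ∫_0^5 f(x) v(x) dx.
Integrate the LHS by parts once:
  ∫_0^5 −u'' v dx = −[u'(x) v(x)]_0^5 + ∫_0^5 u'(x) v'(x) dx.
Thus ∫_0^5 u'(x) v'(x) dx = ∫_0^5 f(x) v(x) dx + [u'(x) v(x)]_0^5.
Choose V so that boundary terms are either known or forced to vanish.
u has inhomogeneous Neumann u'(0) = 1, u'(5) = -1. [u' v]_0^5 = (-1)·v(5) − (1)·v(0) = − v(5) − v(0). Take V = H^1(0, 5); boundary term becomes part of RHS.
Weak formulation: find u (satisfying any essential BC) such that ∫_0^5 u'(x) v'(x) dx = ∫_0^5 f v dx − v(5) − v(0) for all v ∈ V (Neumann data are natural BCs: they enter the RHS as boundary terms).
Substituting f(x) = 79/10 - 3*x, the right-hand side is ∫_0^5 (79/10 - 3*x) v dx − v(5) − v(0).
Compatibility check (pure Neumann): taking v ≡ 1 ∈ V gives 0 = ∫_0^5 f dx + (-1) − (1), i.e. ∫_0^5 f dx must equal u'(0) − u'(5) = 2. Indeed ∫_0^5 (79/10 - 3*x) dx = 2, so the data are compatible. The solution is then unique only up to an additive constant (fix it e.g. by requiring ∫_0^5 u dx = 0).


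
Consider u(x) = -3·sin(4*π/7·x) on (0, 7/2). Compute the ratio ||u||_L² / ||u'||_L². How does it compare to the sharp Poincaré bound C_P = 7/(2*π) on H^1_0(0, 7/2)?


||u||_L² / ||u'||_L² = 7/(4*π) < C_P = 7/(2*π).

u(x) = -3·sin(4*π/7·x), so u'(x) = -12*π*cos(4*π*x/7)/7.
Writing u(x) = A·sin(kπx/L) with A = -3 and k = 2, use ∫_0^L sin²(kπx/L) dx = L/2 and ∫_0^L cos²(kπx/L) dx = L/2.
u² = 9·sin²(4*π/7·x) and (u')² = 144*π^2/49·cos²(4*π/7·x), and each of sin², cos² integrates to L/2 = 7/4 over (0, 7/2).
∫_0^7/2 u² dx = 63/4, so ||u||_L² = 3*sqrt(7)/2.
∫_0^7/2 (u')² dx = 36*π^2/7, so ||u'||_L² = 6*sqrt(7)*π/7.
Ratio ||u||_L² / ||u'||_L² = 7/(4*π).
Sharp Poincaré constant on H^1_0(0, 7/2) is C_P = L/π = 7/(2*π), achieved by sin(2*π/7·x).
This is the k = 2 harmonic; the ratio L/(kπ) is strictly less than C_P = L/π, consistent with the sharp inequality ||u||_L² ≤ C_P ||u'||_L².


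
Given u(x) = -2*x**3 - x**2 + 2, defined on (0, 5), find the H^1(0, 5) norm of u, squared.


||u||_{H^1}^2 = 1694795/21

The H^1 norm (squared) on an interval (0, L) is
  ||u||_{H^1}^2 = ∫_0^L u(x)^2 dx + ∫_0^L u'(x)^2 dx.
Compute u'(x) = -6*x**2 - 2*x.
Then u(x)^2 = 4*x**6 + 4*x**5 + x**4 - 8*x**3 - 4*x**2 + 4 and u'(x)^2 = 36*x**4 + 24*x**3 + 4*x**2.
Integrate each monomial from 0 to 5 using ∫_0^5 c·x^n dx = c·5^(n+1)/(n+1):
  ∫_0^5 u(x)^2 dx = ∫_0^5 (4*x^6 + 4*x^5 + x^4 - 8*x^3 - 4*x^2 + 4) dx. Term by term:
    ∫_0^5 4*x^6 dx = 312500/7;  ∫_0^5 4*x^5 dx = 31250/3;  ∫_0^5 x^4 dx = 625;
    ∫_0^5 -8*x^3 dx = -1250;  ∫_0^5 -4*x^2 dx = -500/3;  ∫_0^5 4 dx = 20.
  Sum: 312500/7 + 31250/3 + 625 − 1250 − 500/3 + 20 = 380015/7.
  ∫_0^5 u'(x)^2 dx = ∫_0^5 (36*x^4 + 24*x^3 + 4*x^2) dx. Term by term:
    ∫_0^5 36*x^4 dx = 22500;  ∫_0^5 24*x^3 dx = 3750;  ∫_0^5 4*x^2 dx = 500/3.
  Sum: 22500 + 3750 + 500/3 = 79250/3.
Adding: ||u||_{H^1}^2 = 380015/7 + 79250/3 = 1694795/21.


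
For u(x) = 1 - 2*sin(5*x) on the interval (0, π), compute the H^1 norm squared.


||u||_{H^1(0,π)}^2 = -8/5 + 53*π

u'(x) = -10*cos(5*x).
Expand u² and (u')² and integrate term by term on (0, π), using: for integers n ≥ 1, ∫_0^π sin²(nx) dx = ∫_0^π cos²(nx) dx = π/2; for n ≠ n', ∫_0^π sin(nx)sin(n'x) dx = ∫_0^π cos(nx)cos(n'x) dx = 0; and by product-to-sum, ∫_0^π sin(nx)cos(n'x) dx = ½∫_0^π [sin((n+n')x) + sin((n−n')x)] dx, which is 0 when n+n' is even and 2n/(n²−n'²) when n+n' is odd (it need not vanish on (0, π)). For the constant mode: ∫_0^π 1 dx = π, ∫_0^π cos(nx) dx = 0, ∫_0^π sin(nx) dx = (1−(−1)^n)/n.
  u² squared terms: (1)²·∫1 dx = 1·π = π;  (-2)²·∫sin(5x)² dx = 4·π/2 = 2*π.
  u² cross terms: 2·(1)·(-2)·∫1·sin(5x) dx = -4·(2/5) = -8/5.
  So ∫_0^π u² dx = π + 2*π − 8/5 = -8/5 + 3*π.
  (u')² squared terms: (-10)²·∫cos(5x)² dx = 100·π/2 = 50*π.
  So ∫_0^π (u')² dx = 50*π.
||u||_{H^1}^2 = (-8/5 + 3*π) + (50*π) = -8/5 + 53*π.


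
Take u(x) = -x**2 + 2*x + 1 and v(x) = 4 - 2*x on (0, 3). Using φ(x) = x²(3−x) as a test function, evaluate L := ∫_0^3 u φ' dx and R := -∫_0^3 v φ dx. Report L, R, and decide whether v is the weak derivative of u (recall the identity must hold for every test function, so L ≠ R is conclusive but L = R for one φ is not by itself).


LHS = 54/5, RHS = -27/10. No, v is not the weak derivative of u.

u(x) = -x**2 + 2*x + 1, classical derivative u'(x) = 2 - 2*x.
φ(x) = x²(3−x), so φ'(x) = 3*x*(2 - x).
Note φ(0) = φ(3) = 0, so the boundary term u·φ vanishes.
LHS = ∫_0^3 u(x) φ'(x) dx = ∫_0^3 (3*x^4 - 12*x^3 + 9*x^2 + 6*x) dx. Term by term:
  ∫_0^3 3*x^4 dx = 729/5;  ∫_0^3 -12*x^3 dx = -243;  ∫_0^3 9*x^2 dx = 81;
  ∫_0^3 6*x dx = 27.
Sum: 729/5 − 243 + 81 + 27 = 54/5.
So LHS = 54/5.
∫_0^3 v(x) φ(x) dx = ∫_0^3 (2*x^4 - 10*x^3 + 12*x^2) dx. Term by term:
  ∫_0^3 2*x^4 dx = 486/5;  ∫_0^3 -10*x^3 dx = -405/2;  ∫_0^3 12*x^2 dx = 108.
Sum: 486/5 − 405/2 + 108 = 27/10.
So RHS = -∫_0^3 v(x) φ(x) dx = -27/10.
LHS − RHS = 27/2 ≠ 0, so the identity fails.
(For a valid weak derivative the identity must hold for EVERY test function, in particular this one. The failure shows v is NOT the weak derivative of u.)
Correct weak derivative would be u'(x) = 2 - 2*x.


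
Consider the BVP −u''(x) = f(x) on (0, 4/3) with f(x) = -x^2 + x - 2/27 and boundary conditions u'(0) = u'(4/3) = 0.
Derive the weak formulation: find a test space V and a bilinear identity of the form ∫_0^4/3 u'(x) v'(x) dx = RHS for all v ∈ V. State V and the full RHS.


V = H^1(0, 4/3) (no boundary constraint on v; u is determined up to an additive constant); weak form: ∫_0^4/3 u'v' dx = ∫_0^4/3 (-x^2 + x - 2/27) v dx for all v ∈ V.

Multiply both sides by a test function v and integrate from 0 to 4/3:
  ∫_0^4/3 −u''(x) v(x) dx = ∫_0^4/3 f(x) v(x) dx.
Integrate the LHS by parts once:
  ∫_0^4/3 −u'' v dx = −[u'(x) v(x)]_0^4/3 + ∫_0^4/3 u'(x) v'(x) dx.
Thus ∫_0^4/3 u'(x) v'(x) dx = ∫_0^4/3 f(x) v(x) dx + [u'(x) v(x)]_0^4/3.
Choose V so that boundary terms are either known or forced to vanish.
u has homogeneous Neumann: u'(0) = u'(4/3) = 0. So [u' v]_0^4/3 = 0·v(4/3) − 0·v(0) = 0 for any v; take V = H^1(0, 4/3).
Weak formulation: find u (satisfying any essential BC) such that ∫_0^4/3 u'(x) v'(x) dx = ∫_0^4/3 f v dx for all v ∈ V (homogeneous Neumann, so boundary terms vanish).
Substituting f(x) = -x^2 + x - 2/27, the right-hand side is ∫_0^4/3 (-x^2 + x - 2/27) v dx.
Compatibility check (pure Neumann): taking v ≡ 1 ∈ V gives 0 = ∫_0^4/3 f dx + (0) − (0), i.e. ∫_0^4/3 f dx must equal u'(0) − u'(4/3) = 0. Indeed ∫_0^4/3 (-x^2 + x - 2/27) dx = 0, so the data are compatible. The solution is then unique only up to an additive constant (fix it e.g. by requiring ∫_0^4/3 u dx = 0).
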